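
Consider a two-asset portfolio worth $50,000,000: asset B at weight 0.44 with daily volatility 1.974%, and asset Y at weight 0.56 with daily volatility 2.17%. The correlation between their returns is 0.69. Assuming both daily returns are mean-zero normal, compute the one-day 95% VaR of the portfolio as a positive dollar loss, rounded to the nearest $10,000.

σ_p² = 0.44²·1.974² + 0.56²·2.17² + 2·0.69·0.44·0.56·1.974·2.17 = 3.6877 (%²).
σ_p = √3.6877 = 1.920%.
At 95%, z = 1.645.
VaR = 1.645 × 1.920% = 3.158%; on $50,000,000 that is $1,579,000.

$1,580,000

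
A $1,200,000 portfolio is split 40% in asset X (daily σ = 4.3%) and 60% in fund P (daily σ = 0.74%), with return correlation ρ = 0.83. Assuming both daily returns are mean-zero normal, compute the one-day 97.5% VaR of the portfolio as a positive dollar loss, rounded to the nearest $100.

σ_p² = 0.4²·4.3² + 0.6²·0.74² + 2·0.83·0.4·0.6·4.3·0.74 = 4.4232 (%²).
σ_p = √4.4232 = 2.103%.
At 97.5%, z = 1.960.
VaR = 1.960 × 2.103% = 4.122%; on $1,200,000 that is $49,464.

$49,500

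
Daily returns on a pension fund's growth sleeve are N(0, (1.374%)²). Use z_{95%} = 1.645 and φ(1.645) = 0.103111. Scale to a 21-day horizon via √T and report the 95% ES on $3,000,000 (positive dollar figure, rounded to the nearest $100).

$389,500

σ_{21d} = 1.374% × √21 = 6.296%.
ES multiplier = φ(z)/(1−α) = 0.103111/0.05 = 2.062.
ES = 6.296% × 2.062 = 12.982%; on $3,000,000: $389,460.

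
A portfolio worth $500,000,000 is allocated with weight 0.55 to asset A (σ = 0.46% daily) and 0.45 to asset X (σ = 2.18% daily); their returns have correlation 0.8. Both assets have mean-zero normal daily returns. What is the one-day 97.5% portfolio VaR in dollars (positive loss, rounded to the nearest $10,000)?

$11,690,000

σ_p² = 0.55²·0.46² + 0.45²·2.18² + 2·0.8·0.55·0.45·0.46·2.18 = 1.4235 (%²).
σ_p = √1.4235 = 1.193%.
At 97.5%, z = 1.960.
VaR = 1.960 × 1.193% = 2.338%; on $500,000,000 that is $11,690,000.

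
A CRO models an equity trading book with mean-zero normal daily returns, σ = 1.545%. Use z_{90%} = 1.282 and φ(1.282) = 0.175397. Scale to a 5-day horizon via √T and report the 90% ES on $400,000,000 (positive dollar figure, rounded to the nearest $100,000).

σ_{5d} = 1.545% × √5 = 3.455%.
ES multiplier = φ(z)/(1−α) = 0.175397/0.1 = 1.754.
ES = 3.455% × 1.754 = 6.060%; on $400,000,000: $24,240,000.

$24,200,000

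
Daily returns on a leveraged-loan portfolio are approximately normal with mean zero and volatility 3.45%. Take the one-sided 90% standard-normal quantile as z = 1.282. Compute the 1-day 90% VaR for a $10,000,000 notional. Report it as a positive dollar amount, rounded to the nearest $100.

VaR = z·σ = 1.282 × 3.45% = 4.423%.
On $10,000,000: 0.04423 × $10,000,000 = $442,300.

$442,300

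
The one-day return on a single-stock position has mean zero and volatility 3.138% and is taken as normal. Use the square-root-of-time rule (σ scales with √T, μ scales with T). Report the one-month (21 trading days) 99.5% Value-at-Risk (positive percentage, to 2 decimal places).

At 99.5%, z = 2.576.
σ_{21d} = 3.138% × √21 = 14.380%.
VaR = 2.576 × 14.380% = 37.043%.

37.04%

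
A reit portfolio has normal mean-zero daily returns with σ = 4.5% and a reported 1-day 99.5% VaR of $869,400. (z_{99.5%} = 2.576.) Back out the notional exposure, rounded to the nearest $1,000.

VaR as a fraction of value: z·σ = 2.576 × 4.5% = 11.592%.
Position = $869,400 / 0.11592 = $7,500,000.

$7,500,000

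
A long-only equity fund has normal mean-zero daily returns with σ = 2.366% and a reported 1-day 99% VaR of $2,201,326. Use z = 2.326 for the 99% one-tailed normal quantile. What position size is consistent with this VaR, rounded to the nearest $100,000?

$40,000,000

VaR as a fraction of value: z·σ = 2.326 × 2.366% = 5.50332%.
Position = $2,201,326 / 0.0550332 = $39,999,993.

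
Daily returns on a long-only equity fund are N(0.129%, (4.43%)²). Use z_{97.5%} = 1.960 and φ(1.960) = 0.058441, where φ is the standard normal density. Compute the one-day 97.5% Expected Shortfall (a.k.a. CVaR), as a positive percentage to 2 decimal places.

10.23%

Tail multiplier: φ(z)/(1−α) = 0.058441 / 0.025 = 2.338.
ES = −(0.129%) + 4.43% × 2.338 = 10.228%.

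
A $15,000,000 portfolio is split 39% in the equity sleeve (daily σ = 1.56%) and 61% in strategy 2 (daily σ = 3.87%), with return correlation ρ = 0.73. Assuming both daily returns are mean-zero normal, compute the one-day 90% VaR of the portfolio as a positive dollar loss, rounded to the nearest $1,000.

σ_p² = 0.39²·1.56² + 0.61²·3.87² + 2·0.73·0.39·0.61·1.56·3.87 = 8.0400 (%²).
σ_p = √8.0400 = 2.835%.
At 90%, z = 1.282.
VaR = 1.282 × 2.835% = 3.634%; on $15,000,000 that is $545,100.

$545,000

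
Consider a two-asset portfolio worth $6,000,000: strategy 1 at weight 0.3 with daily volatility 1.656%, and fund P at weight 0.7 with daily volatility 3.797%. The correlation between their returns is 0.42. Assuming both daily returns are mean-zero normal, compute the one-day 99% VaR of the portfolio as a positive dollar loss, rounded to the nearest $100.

σ_p² = 0.3²·1.656² + 0.7²·3.797² + 2·0.42·0.3·0.7·1.656·3.797 = 8.4204 (%²).
σ_p = √8.4204 = 2.902%.
At 99%, z = 2.326.
VaR = 2.326 × 2.902% = 6.750%; on $6,000,000 that is $405,000.

$405,000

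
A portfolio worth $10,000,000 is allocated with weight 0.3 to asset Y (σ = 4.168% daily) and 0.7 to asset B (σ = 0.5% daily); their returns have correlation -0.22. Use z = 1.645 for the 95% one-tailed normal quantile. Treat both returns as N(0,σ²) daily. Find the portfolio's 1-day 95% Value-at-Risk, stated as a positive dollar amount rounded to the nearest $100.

σ_p² = 0.3²·4.168² + 0.7²·0.5² + 2·-0.22·0.3·0.7·4.168·0.5 = 1.4934 (%²).
σ_p = √1.4934 = 1.222%.
VaR = 1.645 × 1.222% = 2.010%; on $10,000,000 that is $201,000.

$201,000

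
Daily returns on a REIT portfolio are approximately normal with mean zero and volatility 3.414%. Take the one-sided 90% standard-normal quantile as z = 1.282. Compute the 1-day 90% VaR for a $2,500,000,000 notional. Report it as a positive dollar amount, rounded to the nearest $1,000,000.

$109,000,000

VaR = z·σ = 1.282 × 3.414% = 4.377%.
On $2,500,000,000: 0.04377 × $2,500,000,000 = $109,425,000.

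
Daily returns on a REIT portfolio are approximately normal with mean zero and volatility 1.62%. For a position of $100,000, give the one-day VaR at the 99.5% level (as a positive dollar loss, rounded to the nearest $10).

$4,170

At 99.5% one-sided, z = 2.576.
VaR = z·σ = 2.576 × 1.62% = 4.173%.
On $100,000: 0.04173 × $100,000 = $4,173.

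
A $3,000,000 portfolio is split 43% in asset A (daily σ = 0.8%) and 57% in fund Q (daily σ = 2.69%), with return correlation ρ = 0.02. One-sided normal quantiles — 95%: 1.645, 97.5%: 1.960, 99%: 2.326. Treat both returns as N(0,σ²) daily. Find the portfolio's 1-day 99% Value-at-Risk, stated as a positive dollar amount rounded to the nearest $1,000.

$110,000

σ_p² = 0.43²·0.8² + 0.57²·2.69² + 2·0.02·0.43·0.57·0.8·2.69 = 2.4904 (%²).
σ_p = √2.4904 = 1.578%.
VaR = 2.326 × 1.578% = 3.670%; on $3,000,000 that is $110,100.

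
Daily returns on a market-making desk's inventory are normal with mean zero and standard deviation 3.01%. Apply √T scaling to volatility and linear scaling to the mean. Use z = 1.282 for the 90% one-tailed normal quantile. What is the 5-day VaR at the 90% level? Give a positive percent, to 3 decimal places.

8.629%

σ_{5d} = 3.01% × √5 = 6.731%.
VaR = 1.282 × 6.731% = 8.629%.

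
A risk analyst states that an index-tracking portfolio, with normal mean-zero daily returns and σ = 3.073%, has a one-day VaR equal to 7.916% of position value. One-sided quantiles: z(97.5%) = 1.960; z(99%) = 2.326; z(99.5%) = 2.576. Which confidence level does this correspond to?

Implied z = VaR/σ = 7.916 / 3.073 = 2.576.
This matches z(99.5%) = 2.576.

99.5%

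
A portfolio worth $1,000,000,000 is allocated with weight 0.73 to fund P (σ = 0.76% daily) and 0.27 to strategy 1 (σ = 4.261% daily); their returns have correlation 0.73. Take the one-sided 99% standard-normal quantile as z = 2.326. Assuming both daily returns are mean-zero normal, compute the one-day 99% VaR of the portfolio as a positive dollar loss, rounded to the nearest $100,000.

$37,200,000

σ_p² = 0.73²·0.76² + 0.27²·4.261² + 2·0.73·0.73·0.27·0.76·4.261 = 2.5633 (%²).
σ_p = √2.5633 = 1.601%.
VaR = 2.326 × 1.601% = 3.724%; on $1,000,000,000 that is $37,240,000.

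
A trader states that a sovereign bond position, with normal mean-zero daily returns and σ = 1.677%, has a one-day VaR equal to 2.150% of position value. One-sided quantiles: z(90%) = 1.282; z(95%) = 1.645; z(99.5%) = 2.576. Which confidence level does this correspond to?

90%

Implied z = VaR/σ = 2.150 / 1.677 = 1.282.
This matches z(90%) = 1.282.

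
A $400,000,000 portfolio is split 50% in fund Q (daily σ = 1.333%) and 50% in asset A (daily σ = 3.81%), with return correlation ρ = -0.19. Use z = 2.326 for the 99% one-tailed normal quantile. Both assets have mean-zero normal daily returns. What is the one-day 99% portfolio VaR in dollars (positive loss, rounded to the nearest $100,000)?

σ_p² = 0.5²·1.333² + 0.5²·3.81² + 2·-0.19·0.5·0.5·1.333·3.81 = 3.5908 (%²).
σ_p = √3.5908 = 1.895%.
VaR = 2.326 × 1.895% = 4.408%; on $400,000,000 that is $17,632,000.

$17,600,000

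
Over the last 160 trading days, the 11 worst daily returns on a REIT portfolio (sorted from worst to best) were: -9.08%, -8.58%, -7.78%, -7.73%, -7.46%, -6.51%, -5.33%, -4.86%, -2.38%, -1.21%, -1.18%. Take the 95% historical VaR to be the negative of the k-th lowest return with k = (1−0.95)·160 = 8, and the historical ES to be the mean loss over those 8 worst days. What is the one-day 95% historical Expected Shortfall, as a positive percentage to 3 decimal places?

The 8 worst returns sum to -57.33%.
ES = −(-57.33%) / 8 = 7.16625% ≈ 7.166%.

7.166%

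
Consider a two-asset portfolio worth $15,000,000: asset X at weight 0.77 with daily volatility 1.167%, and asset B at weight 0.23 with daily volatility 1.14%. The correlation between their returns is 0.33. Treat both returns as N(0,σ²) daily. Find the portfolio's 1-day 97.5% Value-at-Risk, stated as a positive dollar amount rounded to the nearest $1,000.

$299,000

σ_p² = 0.77²·1.167² + 0.23²·1.14² + 2·0.33·0.77·0.23·1.167·1.14 = 1.0317 (%²).
σ_p = √1.0317 = 1.016%.
At 97.5%, z = 1.960.
VaR = 1.960 × 1.016% = 1.991%; on $15,000,000 that is $298,650.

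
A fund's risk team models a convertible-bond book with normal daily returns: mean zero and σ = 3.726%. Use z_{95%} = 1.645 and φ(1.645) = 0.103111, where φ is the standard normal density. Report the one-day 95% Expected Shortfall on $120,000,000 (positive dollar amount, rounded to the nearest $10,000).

$9,220,000

Tail multiplier: φ(z)/(1−α) = 0.103111 / 0.05 = 2.062.
ES = 3.726% × 2.062 = 7.683%.
On $120,000,000: 0.07683 × $120,000,000 = $9,219,600.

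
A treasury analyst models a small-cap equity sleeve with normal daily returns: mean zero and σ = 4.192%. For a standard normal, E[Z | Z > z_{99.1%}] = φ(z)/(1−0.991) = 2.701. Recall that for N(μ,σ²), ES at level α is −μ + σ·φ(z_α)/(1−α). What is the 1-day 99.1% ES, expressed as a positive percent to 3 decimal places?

ES = 4.192% × 2.701 = 11.323%.

11.323%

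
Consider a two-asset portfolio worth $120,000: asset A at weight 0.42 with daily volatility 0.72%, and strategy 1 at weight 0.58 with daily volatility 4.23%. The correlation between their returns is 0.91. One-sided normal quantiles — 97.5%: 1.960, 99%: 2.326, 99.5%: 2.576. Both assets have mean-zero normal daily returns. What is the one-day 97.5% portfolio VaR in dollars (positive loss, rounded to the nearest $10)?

$6,420

σ_p² = 0.42²·0.72² + 0.58²·4.23² + 2·0.91·0.42·0.58·0.72·4.23 = 7.4609 (%²).
σ_p = √7.4609 = 2.731%.
VaR = 1.960 × 2.731% = 5.353%; on $120,000 that is $6,424.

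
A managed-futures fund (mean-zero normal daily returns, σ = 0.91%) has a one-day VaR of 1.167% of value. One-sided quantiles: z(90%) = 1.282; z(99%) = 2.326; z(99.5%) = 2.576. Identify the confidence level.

90%

Implied z = VaR/σ = 1.167 / 0.91 = 1.282.
This matches z(90%) = 1.282.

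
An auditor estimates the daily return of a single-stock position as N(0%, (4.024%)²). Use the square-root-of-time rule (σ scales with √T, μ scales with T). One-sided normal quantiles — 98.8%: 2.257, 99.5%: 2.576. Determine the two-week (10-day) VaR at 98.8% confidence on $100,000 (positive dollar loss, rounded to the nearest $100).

$28,700

σ_{10d} = 4.024% × √10 = 12.725%.
VaR = 2.257 × 12.725% = 28.720%.
On $100,000: 0.28720 × $100,000 = $28,720.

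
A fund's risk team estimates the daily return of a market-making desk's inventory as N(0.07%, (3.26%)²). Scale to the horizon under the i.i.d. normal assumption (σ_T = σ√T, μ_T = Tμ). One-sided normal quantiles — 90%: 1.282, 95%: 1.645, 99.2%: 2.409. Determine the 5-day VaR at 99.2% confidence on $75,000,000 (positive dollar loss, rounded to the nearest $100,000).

$12,900,000

σ_{5d} = 3.26% × √5 = 7.290%; μ_{5d} = 5 × 0.07% = 0.350%.
VaR = −(0.350%) + 2.409 × 7.290% = 17.212%.
On $75,000,000: 0.17212 × $75,000,000 = $12,909,000.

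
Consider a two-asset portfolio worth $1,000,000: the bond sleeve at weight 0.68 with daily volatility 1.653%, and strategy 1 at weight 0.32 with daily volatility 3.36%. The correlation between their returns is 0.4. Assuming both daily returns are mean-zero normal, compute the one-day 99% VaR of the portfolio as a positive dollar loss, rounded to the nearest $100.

$42,800

σ_p² = 0.68²·1.653² + 0.32²·3.36² + 2·0.4·0.68·0.32·1.653·3.36 = 3.3864 (%²).
σ_p = √3.3864 = 1.840%.
At 99%, z = 2.326.
VaR = 2.326 × 1.840% = 4.280%; on $1,000,000 that is $42,800.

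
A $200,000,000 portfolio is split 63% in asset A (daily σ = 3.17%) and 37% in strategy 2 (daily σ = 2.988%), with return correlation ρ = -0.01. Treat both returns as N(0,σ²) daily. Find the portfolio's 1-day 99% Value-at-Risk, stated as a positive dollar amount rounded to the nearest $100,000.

σ_p² = 0.63²·3.17² + 0.37²·2.988² + 2·-0.01·0.63·0.37·3.17·2.988 = 5.1665 (%²).
σ_p = √5.1665 = 2.273%.
At 99%, z = 2.326.
VaR = 2.326 × 2.273% = 5.287%; on $200,000,000 that is $10,574,000.

$10,600,000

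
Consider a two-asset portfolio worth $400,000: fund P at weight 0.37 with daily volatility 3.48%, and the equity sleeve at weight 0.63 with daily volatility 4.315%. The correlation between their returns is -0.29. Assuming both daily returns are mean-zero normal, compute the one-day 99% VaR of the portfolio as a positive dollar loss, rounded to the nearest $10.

σ_p² = 0.37²·3.48² + 0.63²·4.315² + 2·-0.29·0.37·0.63·3.48·4.315 = 7.0177 (%²).
σ_p = √7.0177 = 2.649%.
At 99%, z = 2.326.
VaR = 2.326 × 2.649% = 6.162%; on $400,000 that is $24,648.

$24,650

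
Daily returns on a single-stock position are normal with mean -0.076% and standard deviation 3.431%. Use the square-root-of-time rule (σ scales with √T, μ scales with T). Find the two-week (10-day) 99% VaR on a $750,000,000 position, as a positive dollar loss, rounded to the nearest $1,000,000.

At 99%, z = 2.326.
σ_{10d} = 3.431% × √10 = 10.850%; μ_{10d} = 10 × -0.076% = -0.760%.
VaR = −(-0.760%) + 2.326 × 10.850% = 25.997%.
On $750,000,000: 0.25997 × $750,000,000 = $194,977,500.

$195,000,000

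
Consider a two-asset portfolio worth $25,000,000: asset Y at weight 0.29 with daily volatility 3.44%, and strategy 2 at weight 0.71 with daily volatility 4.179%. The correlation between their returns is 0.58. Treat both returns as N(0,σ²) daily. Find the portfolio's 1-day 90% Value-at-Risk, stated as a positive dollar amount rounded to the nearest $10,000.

$1,170,000

σ_p² = 0.29²·3.44² + 0.71²·4.179² + 2·0.58·0.29·0.71·3.44·4.179 = 13.2324 (%²).
σ_p = √13.2324 = 3.638%.
At 90%, z = 1.282.
VaR = 1.282 × 3.638% = 4.664%; on $25,000,000 that is $1,166,000.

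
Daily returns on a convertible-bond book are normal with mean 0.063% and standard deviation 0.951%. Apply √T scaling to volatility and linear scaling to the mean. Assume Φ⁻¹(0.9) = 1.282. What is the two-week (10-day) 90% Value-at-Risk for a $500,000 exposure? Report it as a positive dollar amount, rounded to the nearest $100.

$16,100

σ_{10d} = 0.951% × √10 = 3.007%; μ_{10d} = 10 × 0.063% = 0.630%.
VaR = −(0.630%) + 1.282 × 3.007% = 3.225%.
On $500,000: 0.03225 × $500,000 = $16,125.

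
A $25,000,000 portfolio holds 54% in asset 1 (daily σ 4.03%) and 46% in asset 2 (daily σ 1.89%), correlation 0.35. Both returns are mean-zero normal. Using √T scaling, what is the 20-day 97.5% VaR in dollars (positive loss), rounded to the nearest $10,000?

$5,720,000

σ_p = √(0.54²·4.03² + 0.46²·1.89² + 2·0.35·0.54·0.46·4.03·1.89) = 2.611%.
σ_{20d} = 2.611% × √20 = 11.677%.
z(97.5%) = 1.960.
VaR = 1.960 × 11.677% = 22.887%; on $25,000,000 that is $5,721,750.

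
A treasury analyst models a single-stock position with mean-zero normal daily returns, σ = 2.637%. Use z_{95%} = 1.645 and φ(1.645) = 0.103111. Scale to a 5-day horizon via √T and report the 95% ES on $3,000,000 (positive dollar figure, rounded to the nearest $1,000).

$365,000

σ_{5d} = 2.637% × √5 = 5.897%.
ES multiplier = φ(z)/(1−α) = 0.103111/0.05 = 2.062.
ES = 5.897% × 2.062 = 12.160%; on $3,000,000: $364,800.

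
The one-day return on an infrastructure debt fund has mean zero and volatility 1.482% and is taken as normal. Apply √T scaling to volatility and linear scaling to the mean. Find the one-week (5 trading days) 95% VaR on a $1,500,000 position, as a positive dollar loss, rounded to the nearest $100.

$81,800

At 95%, z = 1.645.
σ_{5d} = 1.482% × √5 = 3.314%.
VaR = 1.645 × 3.314% = 5.452%.
On $1,500,000: 0.05452 × $1,500,000 = $81,780.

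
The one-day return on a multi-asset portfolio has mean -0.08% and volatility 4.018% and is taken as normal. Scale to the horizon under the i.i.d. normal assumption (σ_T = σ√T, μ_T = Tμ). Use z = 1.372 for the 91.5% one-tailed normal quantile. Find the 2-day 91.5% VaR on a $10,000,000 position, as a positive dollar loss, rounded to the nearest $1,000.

$796,000

σ_{2d} = 4.018% × √2 = 5.682%; μ_{2d} = 2 × -0.08% = -0.160%.
VaR = −(-0.160%) + 1.372 × 5.682% = 7.956%.
On $10,000,000: 0.07956 × $10,000,000 = $795,600.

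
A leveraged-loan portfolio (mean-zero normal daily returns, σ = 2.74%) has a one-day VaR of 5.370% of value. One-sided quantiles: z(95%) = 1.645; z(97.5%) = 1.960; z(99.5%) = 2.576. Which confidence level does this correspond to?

97.5%

Implied z = VaR/σ = 5.370 / 2.74 = 1.960.
This matches z(97.5%) = 1.960.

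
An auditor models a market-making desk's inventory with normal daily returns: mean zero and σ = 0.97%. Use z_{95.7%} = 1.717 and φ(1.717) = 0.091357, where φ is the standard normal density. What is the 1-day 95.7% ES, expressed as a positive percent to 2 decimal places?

Tail multiplier: φ(z)/(1−α) = 0.091357 / 0.043 = 2.125.
ES = 0.97% × 2.125 = 2.061%.

2.06%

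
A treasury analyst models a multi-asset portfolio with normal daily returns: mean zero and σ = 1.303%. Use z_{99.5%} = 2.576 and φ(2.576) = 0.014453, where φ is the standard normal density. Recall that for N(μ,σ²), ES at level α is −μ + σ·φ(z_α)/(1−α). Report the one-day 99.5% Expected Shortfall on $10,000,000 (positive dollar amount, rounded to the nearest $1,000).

$377,000

Tail multiplier: φ(z)/(1−α) = 0.014453 / 0.005 = 2.891.
ES = 1.303% × 2.891 = 3.767%.
On $10,000,000: 0.03767 × $10,000,000 = $376,700.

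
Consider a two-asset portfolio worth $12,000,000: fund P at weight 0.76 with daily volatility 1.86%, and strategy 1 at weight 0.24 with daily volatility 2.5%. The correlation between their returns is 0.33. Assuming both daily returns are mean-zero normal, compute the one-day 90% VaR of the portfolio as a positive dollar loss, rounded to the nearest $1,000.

σ_p² = 0.76²·1.86² + 0.24²·2.5² + 2·0.33·0.76·0.24·1.86·2.5 = 2.9181 (%²).
σ_p = √2.9181 = 1.708%.
At 90%, z = 1.282.
VaR = 1.282 × 1.708% = 2.190%; on $12,000,000 that is $262,800.

$263,000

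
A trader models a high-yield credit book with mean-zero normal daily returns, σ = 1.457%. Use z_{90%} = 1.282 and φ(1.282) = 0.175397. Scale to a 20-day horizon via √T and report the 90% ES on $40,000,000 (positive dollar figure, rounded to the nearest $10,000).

$4,570,000

σ_{20d} = 1.457% × √20 = 6.516%.
ES multiplier = φ(z)/(1−α) = 0.175397/0.1 = 1.754.
ES = 6.516% × 1.754 = 11.429%; on $40,000,000: $4,571,600.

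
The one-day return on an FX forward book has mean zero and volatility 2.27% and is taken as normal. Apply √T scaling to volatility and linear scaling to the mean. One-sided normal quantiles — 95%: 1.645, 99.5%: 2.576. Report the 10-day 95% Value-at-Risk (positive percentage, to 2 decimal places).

σ_{10d} = 2.27% × √10 = 7.178%.
VaR = 1.645 × 7.178% = 11.808%.

11.81%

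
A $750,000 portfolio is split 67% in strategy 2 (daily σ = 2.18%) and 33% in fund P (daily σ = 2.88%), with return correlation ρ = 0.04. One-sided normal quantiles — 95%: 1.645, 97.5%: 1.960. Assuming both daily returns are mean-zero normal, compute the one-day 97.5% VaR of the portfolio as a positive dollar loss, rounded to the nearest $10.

$26,080

σ_p² = 0.67²·2.18² + 0.33²·2.88² + 2·0.04·0.67·0.33·2.18·2.88 = 3.1477 (%²).
σ_p = √3.1477 = 1.774%.
VaR = 1.960 × 1.774% = 3.477%; on $750,000 that is $26,077.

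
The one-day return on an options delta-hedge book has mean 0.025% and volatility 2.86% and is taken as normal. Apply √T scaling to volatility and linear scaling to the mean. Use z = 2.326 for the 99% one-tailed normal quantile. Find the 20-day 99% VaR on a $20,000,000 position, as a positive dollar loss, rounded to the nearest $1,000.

$5,850,000

σ_{20d} = 2.86% × √20 = 12.790%; μ_{20d} = 20 × 0.025% = 0.500%.
VaR = −(0.500%) + 2.326 × 12.790% = 29.250%.
On $20,000,000: 0.29250 × $20,000,000 = $5,850,000.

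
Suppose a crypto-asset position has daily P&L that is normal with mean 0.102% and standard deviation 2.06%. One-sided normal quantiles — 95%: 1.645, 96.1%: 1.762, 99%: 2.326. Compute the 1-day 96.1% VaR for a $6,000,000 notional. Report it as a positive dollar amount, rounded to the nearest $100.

$211,700

VaR = −μ + z·σ = −(0.102%) + 1.762 × 2.06% = 3.528%.
On $6,000,000: 0.03528 × $6,000,000 = $211,680.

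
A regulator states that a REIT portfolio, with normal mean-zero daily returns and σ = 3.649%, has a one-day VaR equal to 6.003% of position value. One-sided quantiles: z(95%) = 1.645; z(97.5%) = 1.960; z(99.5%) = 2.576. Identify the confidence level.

Implied z = VaR/σ = 6.003 / 3.649 = 1.645.
This matches z(95%) = 1.645.

95%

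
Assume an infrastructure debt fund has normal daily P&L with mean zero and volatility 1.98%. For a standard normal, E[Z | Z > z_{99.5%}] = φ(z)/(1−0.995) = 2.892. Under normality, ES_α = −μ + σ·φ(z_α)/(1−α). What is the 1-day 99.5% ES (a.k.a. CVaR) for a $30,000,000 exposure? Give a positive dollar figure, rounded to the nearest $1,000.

ES = 1.98% × 2.892 = 5.726%.
On $30,000,000: 0.05726 × $30,000,000 = $1,717,800.

$1,718,000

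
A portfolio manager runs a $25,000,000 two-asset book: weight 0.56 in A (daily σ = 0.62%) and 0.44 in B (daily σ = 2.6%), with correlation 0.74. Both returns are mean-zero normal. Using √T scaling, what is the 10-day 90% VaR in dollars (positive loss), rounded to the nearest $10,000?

$1,440,000

σ_p = √(0.56²·0.62² + 0.44²·2.6² + 2·0.74·0.56·0.44·0.62·2.6) = 1.420%.
σ_{10d} = 1.420% × √10 = 4.490%.
z(90%) = 1.282.
VaR = 1.282 × 4.490% = 5.756%; on $25,000,000 that is $1,439,000.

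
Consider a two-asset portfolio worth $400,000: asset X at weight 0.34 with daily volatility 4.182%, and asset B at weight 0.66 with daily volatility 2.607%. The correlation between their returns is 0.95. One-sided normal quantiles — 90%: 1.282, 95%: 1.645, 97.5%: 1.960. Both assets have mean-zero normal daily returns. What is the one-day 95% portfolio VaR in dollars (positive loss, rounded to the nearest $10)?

$20,420

σ_p² = 0.34²·4.182² + 0.66²·2.607² + 2·0.95·0.34·0.66·4.182·2.607 = 9.6307 (%²).
σ_p = √9.6307 = 3.103%.
VaR = 1.645 × 3.103% = 5.104%; on $400,000 that is $20,416.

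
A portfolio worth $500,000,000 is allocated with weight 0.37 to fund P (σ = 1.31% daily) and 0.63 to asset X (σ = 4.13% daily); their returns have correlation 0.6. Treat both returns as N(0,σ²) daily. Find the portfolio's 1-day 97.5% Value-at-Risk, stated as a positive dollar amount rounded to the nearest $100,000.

$28,600,000

σ_p² = 0.37²·1.31² + 0.63²·4.13² + 2·0.6·0.37·0.63·1.31·4.13 = 8.5182 (%²).
σ_p = √8.5182 = 2.919%.
At 97.5%, z = 1.960.
VaR = 1.960 × 2.919% = 5.721%; on $500,000,000 that is $28,605,000.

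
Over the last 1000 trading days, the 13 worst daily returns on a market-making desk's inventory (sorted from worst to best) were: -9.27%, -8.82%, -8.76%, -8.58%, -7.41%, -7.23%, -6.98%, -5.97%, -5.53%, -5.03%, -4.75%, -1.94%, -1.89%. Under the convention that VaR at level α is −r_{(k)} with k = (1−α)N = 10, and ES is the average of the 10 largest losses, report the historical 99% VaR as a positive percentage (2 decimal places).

k = 10; the 10th lowest return is -5.03%, so VaR = 5.03%.

5.03%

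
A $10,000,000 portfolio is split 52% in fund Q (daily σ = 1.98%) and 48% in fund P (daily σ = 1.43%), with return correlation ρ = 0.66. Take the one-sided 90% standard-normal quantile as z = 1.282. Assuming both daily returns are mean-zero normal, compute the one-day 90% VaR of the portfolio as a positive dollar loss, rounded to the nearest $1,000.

$201,000

σ_p² = 0.52²·1.98² + 0.48²·1.43² + 2·0.66·0.52·0.48·1.98·1.43 = 2.4641 (%²).
σ_p = √2.4641 = 1.570%.
VaR = 1.282 × 1.570% = 2.013%; on $10,000,000 that is $201,300.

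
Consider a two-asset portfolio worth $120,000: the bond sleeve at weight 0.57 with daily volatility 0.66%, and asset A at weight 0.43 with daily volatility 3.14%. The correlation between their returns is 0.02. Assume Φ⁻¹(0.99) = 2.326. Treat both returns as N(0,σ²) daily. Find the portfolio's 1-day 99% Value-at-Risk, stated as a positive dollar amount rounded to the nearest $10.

σ_p² = 0.57²·0.66² + 0.43²·3.14² + 2·0.02·0.57·0.43·0.66·3.14 = 1.9849 (%²).
σ_p = √1.9849 = 1.409%.
VaR = 2.326 × 1.409% = 3.277%; on $120,000 that is $3,932.

$3,930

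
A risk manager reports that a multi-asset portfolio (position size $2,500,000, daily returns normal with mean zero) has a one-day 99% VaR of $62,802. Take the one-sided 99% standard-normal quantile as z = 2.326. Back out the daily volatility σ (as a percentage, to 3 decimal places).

1.080%

VaR as a fraction: $62,802 / $2,500,000 = 2.512%.
σ = VaR / z = 2.512% / 2.326 = 1.080%.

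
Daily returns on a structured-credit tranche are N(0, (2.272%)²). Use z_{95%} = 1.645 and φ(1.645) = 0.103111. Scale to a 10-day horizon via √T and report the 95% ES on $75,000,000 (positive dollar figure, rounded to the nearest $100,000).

$11,100,000

σ_{10d} = 2.272% × √10 = 7.185%.
ES multiplier = φ(z)/(1−α) = 0.103111/0.05 = 2.062.
ES = 7.185% × 2.062 = 14.815%; on $75,000,000: $11,111,250.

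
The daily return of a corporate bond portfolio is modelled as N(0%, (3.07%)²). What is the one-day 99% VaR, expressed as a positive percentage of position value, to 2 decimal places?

At 99% one-sided, z = 2.326.
VaR = z·σ = 2.326 × 3.07% = 7.141%.

7.14%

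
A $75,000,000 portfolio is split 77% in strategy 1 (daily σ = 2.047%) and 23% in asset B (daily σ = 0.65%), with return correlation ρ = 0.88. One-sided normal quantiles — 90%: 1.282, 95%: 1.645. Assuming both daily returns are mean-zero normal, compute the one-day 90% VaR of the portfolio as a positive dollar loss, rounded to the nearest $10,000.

σ_p² = 0.77²·2.047² + 0.23²·0.65² + 2·0.88·0.77·0.23·2.047·0.65 = 2.9215 (%²).
σ_p = √2.9215 = 1.709%.
VaR = 1.282 × 1.709% = 2.191%; on $75,000,000 that is $1,643,250.

$1,640,000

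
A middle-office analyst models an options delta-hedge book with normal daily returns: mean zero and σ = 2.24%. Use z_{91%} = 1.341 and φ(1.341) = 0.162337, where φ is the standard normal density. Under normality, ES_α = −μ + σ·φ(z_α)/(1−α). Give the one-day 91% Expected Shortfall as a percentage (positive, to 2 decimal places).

4.04%

Tail multiplier: φ(z)/(1−α) = 0.162337 / 0.09 = 1.804.
ES = 2.24% × 1.804 = 4.041%.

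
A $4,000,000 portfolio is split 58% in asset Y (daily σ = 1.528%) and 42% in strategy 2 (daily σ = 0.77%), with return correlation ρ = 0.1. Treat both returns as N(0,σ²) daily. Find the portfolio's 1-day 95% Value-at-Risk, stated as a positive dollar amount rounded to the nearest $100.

σ_p² = 0.58²·1.528² + 0.42²·0.77² + 2·0.1·0.58·0.42·1.528·0.77 = 0.9473 (%²).
σ_p = √0.9473 = 0.973%.
At 95%, z = 1.645.
VaR = 1.645 × 0.973% = 1.601%; on $4,000,000 that is $64,040.

$64,000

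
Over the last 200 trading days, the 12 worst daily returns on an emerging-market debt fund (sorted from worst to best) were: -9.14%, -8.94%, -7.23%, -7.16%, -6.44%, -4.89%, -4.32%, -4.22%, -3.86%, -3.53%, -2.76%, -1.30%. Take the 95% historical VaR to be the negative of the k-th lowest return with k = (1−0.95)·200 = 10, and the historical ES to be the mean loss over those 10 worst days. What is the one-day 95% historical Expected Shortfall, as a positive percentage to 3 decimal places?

5.973%

The 10 worst returns sum to -59.73%.
ES = −(-59.73%) / 10 = 5.973%.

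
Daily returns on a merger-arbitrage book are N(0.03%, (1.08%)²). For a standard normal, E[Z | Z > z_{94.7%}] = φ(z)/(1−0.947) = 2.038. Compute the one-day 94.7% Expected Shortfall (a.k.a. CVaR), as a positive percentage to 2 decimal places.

2.17%

ES = −(0.03%) + 1.08% × 2.038 = 2.171%.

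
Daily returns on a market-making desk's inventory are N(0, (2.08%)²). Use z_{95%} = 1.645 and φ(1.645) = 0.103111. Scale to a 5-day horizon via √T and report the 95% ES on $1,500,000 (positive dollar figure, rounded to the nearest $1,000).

$144,000

σ_{5d} = 2.08% × √5 = 4.651%.
ES multiplier = φ(z)/(1−α) = 0.103111/0.05 = 2.062.
ES = 4.651% × 2.062 = 9.590%; on $1,500,000: $143,850.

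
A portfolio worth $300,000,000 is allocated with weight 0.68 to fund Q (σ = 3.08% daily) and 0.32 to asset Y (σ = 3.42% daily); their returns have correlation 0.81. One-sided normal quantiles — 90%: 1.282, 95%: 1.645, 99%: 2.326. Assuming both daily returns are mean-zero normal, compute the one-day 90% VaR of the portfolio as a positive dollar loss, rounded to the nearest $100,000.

σ_p² = 0.68²·3.08² + 0.32²·3.42² + 2·0.81·0.68·0.32·3.08·3.42 = 9.2974 (%²).
σ_p = √9.2974 = 3.049%.
VaR = 1.282 × 3.049% = 3.909%; on $300,000,000 that is $11,727,000.

$11,700,000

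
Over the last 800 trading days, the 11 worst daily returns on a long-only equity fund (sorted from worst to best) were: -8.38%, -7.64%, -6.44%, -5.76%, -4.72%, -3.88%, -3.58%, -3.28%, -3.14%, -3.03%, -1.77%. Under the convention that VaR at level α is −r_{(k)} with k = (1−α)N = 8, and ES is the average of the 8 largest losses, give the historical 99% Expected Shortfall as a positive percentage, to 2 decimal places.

The 8 worst returns sum to -43.68%.
ES = −(-43.68%) / 8 = 5.46%.

5.46%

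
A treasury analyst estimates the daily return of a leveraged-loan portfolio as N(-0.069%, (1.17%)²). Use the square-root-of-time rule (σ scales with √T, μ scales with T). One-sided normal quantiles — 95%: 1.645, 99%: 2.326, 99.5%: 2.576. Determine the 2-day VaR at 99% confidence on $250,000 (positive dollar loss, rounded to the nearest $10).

σ_{2d} = 1.17% × √2 = 1.655%; μ_{2d} = 2 × -0.069% = -0.138%.
VaR = −(-0.138%) + 2.326 × 1.655% = 3.988%.
On $250,000: 0.03988 × $250,000 = $9,970.

$9,970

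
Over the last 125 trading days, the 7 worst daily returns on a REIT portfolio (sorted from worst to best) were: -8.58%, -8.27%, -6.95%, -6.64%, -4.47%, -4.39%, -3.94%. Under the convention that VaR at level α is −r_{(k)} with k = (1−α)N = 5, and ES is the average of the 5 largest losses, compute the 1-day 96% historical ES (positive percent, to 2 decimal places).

The 5 worst returns sum to -34.91%.
ES = −(-34.91%) / 5 = 6.982% ≈ 6.98%.

6.98%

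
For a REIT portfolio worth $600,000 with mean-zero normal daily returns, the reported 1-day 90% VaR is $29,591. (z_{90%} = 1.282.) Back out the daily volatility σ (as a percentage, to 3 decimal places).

3.847%

VaR as a fraction: $29,591 / $600,000 = 4.932%.
σ = VaR / z = 4.932% / 1.282 = 3.847%.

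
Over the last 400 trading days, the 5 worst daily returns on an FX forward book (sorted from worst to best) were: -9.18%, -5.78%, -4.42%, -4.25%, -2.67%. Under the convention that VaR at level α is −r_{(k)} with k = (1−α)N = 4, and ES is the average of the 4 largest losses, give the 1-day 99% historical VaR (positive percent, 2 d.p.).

k = 4; the 4th lowest return is -4.25%, so VaR = 4.25%.

4.25%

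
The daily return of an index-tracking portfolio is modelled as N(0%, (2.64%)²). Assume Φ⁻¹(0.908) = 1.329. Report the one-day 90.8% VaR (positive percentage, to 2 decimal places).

3.51%

VaR = z·σ = 1.329 × 2.64% = 3.509%.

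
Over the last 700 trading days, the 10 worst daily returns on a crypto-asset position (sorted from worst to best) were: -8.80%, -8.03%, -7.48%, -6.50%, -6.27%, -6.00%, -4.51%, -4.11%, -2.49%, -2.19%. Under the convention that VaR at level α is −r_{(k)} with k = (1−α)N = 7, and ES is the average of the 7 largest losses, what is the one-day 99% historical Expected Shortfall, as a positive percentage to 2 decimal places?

The 7 worst returns sum to -47.59%.
ES = −(-47.59%) / 7 = 6.7985…% ≈ 6.80%.

6.80%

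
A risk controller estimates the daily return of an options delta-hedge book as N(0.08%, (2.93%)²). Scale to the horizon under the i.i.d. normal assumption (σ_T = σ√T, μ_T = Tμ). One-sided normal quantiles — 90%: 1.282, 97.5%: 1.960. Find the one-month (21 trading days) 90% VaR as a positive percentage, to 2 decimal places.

15.53%

σ_{21d} = 2.93% × √21 = 13.427%; μ_{21d} = 21 × 0.08% = 1.680%.
VaR = −(1.680%) + 1.282 × 13.427% = 15.533%.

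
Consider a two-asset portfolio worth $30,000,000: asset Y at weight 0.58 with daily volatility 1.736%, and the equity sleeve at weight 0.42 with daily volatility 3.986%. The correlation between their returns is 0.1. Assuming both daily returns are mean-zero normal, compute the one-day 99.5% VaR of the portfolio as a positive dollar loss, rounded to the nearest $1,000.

σ_p² = 0.58²·1.736² + 0.42²·3.986² + 2·0.1·0.58·0.42·1.736·3.986 = 4.1536 (%²).
σ_p = √4.1536 = 2.038%.
At 99.5%, z = 2.576.
VaR = 2.576 × 2.038% = 5.250%; on $30,000,000 that is $1,575,000.

$1,575,000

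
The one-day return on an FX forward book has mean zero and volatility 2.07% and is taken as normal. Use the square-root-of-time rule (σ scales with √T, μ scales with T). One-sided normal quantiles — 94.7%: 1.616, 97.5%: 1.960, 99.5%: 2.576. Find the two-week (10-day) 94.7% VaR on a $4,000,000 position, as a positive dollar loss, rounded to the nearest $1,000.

σ_{10d} = 2.07% × √10 = 6.546%.
VaR = 1.616 × 6.546% = 10.578%.
On $4,000,000: 0.10578 × $4,000,000 = $423,120.

$423,000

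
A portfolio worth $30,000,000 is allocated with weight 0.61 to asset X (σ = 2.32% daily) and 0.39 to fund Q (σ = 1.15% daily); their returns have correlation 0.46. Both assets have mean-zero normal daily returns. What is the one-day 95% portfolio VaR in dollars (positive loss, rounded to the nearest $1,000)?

σ_p² = 0.61²·2.32² + 0.39²·1.15² + 2·0.46·0.61·0.39·2.32·1.15 = 2.7879 (%²).
σ_p = √2.7879 = 1.670%.
At 95%, z = 1.645.
VaR = 1.645 × 1.670% = 2.747%; on $30,000,000 that is $824,100.

$824,000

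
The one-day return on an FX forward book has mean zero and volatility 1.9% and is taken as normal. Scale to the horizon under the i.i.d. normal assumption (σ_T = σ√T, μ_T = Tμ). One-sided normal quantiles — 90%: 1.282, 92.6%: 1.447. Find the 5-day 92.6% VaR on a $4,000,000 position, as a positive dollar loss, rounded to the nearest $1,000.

$246,000

σ_{5d} = 1.9% × √5 = 4.249%.
VaR = 1.447 × 4.249% = 6.148%.
On $4,000,000: 0.06148 × $4,000,000 = $245,920.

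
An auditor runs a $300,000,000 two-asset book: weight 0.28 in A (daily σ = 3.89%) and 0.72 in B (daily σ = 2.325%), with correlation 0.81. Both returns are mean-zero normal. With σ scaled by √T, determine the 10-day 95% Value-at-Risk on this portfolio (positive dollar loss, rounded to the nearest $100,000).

$41,100,000

σ_p = √(0.28²·3.89² + 0.72²·2.325² + 2·0.81·0.28·0.72·3.89·2.325) = 2.635%.
σ_{10d} = 2.635% × √10 = 8.333%.
z(95%) = 1.645.
VaR = 1.645 × 8.333% = 13.708%; on $300,000,000 that is $41,124,000.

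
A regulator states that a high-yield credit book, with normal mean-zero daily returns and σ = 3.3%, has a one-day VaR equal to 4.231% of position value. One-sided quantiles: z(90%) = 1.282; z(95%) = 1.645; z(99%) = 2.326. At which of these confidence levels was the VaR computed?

90%

Implied z = VaR/σ = 4.231 / 3.3 = 1.282.
This matches z(90%) = 1.282.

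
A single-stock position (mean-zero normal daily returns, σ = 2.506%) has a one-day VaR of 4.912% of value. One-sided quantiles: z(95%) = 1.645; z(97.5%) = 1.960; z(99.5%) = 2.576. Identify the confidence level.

Implied z = VaR/σ = 4.912 / 2.506 = 1.960.
This matches z(97.5%) = 1.960.

97.5%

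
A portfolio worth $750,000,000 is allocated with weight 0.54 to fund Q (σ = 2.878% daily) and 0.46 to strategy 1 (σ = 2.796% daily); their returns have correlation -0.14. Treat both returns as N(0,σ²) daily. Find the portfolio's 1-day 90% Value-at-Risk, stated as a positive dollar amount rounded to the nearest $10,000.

σ_p² = 0.54²·2.878² + 0.46²·2.796² + 2·-0.14·0.54·0.46·2.878·2.796 = 3.5098 (%²).
σ_p = √3.5098 = 1.873%.
At 90%, z = 1.282.
VaR = 1.282 × 1.873% = 2.401%; on $750,000,000 that is $18,007,500.

$18,010,000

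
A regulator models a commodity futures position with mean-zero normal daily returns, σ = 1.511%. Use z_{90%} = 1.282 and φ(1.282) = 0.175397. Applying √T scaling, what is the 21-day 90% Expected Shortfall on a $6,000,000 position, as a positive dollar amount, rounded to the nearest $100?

$728,700

σ_{21d} = 1.511% × √21 = 6.924%.
ES multiplier = φ(z)/(1−α) = 0.175397/0.1 = 1.754.
ES = 6.924% × 1.754 = 12.145%; on $6,000,000: $728,700.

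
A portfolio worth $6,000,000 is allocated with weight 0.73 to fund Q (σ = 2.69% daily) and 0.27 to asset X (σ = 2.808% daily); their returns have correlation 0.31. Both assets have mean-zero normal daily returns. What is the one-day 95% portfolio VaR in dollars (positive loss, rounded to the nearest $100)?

$228,400

σ_p² = 0.73²·2.69² + 0.27²·2.808² + 2·0.31·0.73·0.27·2.69·2.808 = 5.3540 (%²).
σ_p = √5.3540 = 2.314%.
At 95%, z = 1.645.
VaR = 1.645 × 2.314% = 3.807%; on $6,000,000 that is $228,420.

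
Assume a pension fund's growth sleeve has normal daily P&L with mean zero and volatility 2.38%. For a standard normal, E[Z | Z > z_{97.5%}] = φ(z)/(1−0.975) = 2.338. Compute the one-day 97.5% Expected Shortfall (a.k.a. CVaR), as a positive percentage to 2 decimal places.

5.56%

ES = 2.38% × 2.338 = 5.564%.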